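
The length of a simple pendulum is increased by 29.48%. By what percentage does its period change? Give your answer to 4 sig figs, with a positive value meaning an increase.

13.79%

T ∝ √L, so T'/T = √(1.2948) = 1.1379.
Percentage change in T = (1.1379 − 1) × 100% = 13.79%.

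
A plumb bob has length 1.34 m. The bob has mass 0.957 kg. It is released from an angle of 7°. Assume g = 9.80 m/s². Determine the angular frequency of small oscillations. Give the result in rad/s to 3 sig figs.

2.70 rad/s

ω = √(g/L) = √(9.80/1.34) = 2.70 rad/s.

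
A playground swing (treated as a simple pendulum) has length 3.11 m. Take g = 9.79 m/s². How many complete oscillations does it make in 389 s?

T = 2π√(L/g) = 2π√(3.11/9.79) = 3.541 s.
Number of complete oscillations = ⌊389/3.541⌋ = ⌊109.8⌋ = 109.

109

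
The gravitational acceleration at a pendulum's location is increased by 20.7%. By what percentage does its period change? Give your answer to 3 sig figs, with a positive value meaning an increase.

-8.98%

T ∝ 1/√g, so T'/T = 1/√(1.207) = 0.9102.
Percentage change in T = (0.9102 − 1) × 100% = -8.98%.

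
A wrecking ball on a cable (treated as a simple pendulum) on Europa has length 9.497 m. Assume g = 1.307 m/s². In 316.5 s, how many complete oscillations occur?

T = 2π√(L/g) = 2π√(9.497/1.307) = 16.937 s.
Number of complete oscillations = ⌊316.5/16.937⌋ = ⌊18.687⌋ = 18.

18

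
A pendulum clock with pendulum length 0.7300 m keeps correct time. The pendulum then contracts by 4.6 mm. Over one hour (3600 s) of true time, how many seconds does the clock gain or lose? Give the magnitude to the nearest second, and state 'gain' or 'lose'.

T ∝ √L, so T'/T = √(0.72540/0.7300) = 0.996844.
In 3600 s of true time the clock registers 3600/0.996844 = 3611.4 s, so it gains 11 s.

gain 11 s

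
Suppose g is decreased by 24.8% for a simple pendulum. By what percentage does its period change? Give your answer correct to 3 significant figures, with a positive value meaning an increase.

15.3%

T ∝ 1/√g, so T'/T = 1/√(0.7520) = 1.153.
Percentage change in T = (1.153 − 1) × 100% = 15.3%.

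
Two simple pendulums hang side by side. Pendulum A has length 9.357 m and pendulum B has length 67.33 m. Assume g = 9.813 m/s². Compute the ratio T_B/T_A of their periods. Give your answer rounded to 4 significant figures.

T ∝ √L, so T_B/T_A = √(L_B/L_A) = √(67.33/9.357) = 2.682.

2.682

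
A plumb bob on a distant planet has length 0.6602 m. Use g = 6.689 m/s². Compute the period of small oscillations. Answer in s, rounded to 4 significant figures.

T = 2π√(L/g) = 2π√(0.6602/6.689) = 2π × 0.31416 = 1.974 s.

1.974 s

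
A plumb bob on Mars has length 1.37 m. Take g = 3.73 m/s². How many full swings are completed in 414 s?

108

T = 2π√(L/g) = 2π√(1.37/3.73) = 3.808 s.
Number of complete oscillations = ⌊414/3.808⌋ = ⌊108.7⌋ = 108.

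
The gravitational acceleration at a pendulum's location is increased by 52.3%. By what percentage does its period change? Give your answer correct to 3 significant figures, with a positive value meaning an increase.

-19.0%

T ∝ 1/√g, so T'/T = 1/√(1.523) = 0.8103.
Percentage change in T = (0.8103 − 1) × 100% = -19.0%.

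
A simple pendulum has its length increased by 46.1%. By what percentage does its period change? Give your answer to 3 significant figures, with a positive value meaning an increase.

20.9%

T ∝ √L, so T'/T = √(1.461) = 1.209.
Percentage change in T = (1.209 − 1) × 100% = 20.9%.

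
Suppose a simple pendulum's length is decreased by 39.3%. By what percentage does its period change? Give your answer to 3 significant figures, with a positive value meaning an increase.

T ∝ √L, so T'/T = √(0.6070) = 0.7791.
Percentage change in T = (0.7791 − 1) × 100% = -22.1%.

-22.1%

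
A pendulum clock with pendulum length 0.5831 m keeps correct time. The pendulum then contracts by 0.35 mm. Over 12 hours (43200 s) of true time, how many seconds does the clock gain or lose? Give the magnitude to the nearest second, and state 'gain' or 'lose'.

gain 13 s

T ∝ √L, so T'/T = √(0.58275/0.5831) = 0.999700.
In 43200 s of true time the clock registers 43200/0.999700 = 43213.0 s, so it gains 13 s.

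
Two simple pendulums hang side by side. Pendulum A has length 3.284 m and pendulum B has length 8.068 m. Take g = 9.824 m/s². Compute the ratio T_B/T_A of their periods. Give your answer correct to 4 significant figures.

1.567

T ∝ √L, so T_B/T_A = √(L_B/L_A) = √(8.068/3.284) = 1.567.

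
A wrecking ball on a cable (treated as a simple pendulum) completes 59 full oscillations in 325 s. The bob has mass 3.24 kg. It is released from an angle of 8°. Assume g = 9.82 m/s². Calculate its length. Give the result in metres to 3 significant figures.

T = 325/59 = 5.508 s.
From T = 2π√(L/g), L = gT²/(4π²) = 9.82 × 5.508²/(4π²) = 7.55 m.

7.55 m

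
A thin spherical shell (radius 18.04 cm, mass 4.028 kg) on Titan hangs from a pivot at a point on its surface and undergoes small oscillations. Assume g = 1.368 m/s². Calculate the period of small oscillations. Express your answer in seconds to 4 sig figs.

I_cm = (2/3)mr² = 0.087392 kg·m². The pivot is at distance d = 0.1804 m from the centre of mass.
By the parallel-axis theorem, I = I_cm + md² = 0.087392 + 0.13109 = 0.21848 kg·m².
T = 2π√(I/(mgd)) = 2π√(0.21848/(4.028 × 1.368 × 0.1804)) = 2.946 s.

2.946 s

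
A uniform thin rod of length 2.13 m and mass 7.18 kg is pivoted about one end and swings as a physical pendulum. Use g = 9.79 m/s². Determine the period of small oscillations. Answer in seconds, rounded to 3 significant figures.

For a physical pendulum T = 2π√(I/(mgd)), with d = 1.065 m from pivot to centre of mass.
I_cm = mL²/12 = 7.18 × 2.13²/12 = 2.715 kg·m²; I = I_cm + md² = 2.715 + 7.18 × 1.065² = 10.86 kg·m².
T = 2π√(10.86/(7.18 × 9.79 × 1.065)) = 2.39 s.

2.39 s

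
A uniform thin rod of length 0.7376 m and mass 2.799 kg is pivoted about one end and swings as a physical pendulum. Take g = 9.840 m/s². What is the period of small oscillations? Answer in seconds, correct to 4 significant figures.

For a physical pendulum T = 2π√(I/(mgd)), with d = 0.36880 m from pivot to centre of mass.
I_cm = mL²/12 = 2.799 × 0.7376²/12 = 0.12690 kg·m²; I = I_cm + md² = 0.12690 + 2.799 × 0.36880² = 0.50760 kg·m².
T = 2π√(0.50760/(2.799 × 9.840 × 0.36880)) = 1.405 s.

1.405 s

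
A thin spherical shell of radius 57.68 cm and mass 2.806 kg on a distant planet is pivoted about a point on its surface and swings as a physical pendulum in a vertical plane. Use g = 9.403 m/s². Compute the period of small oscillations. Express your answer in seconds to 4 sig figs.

2.009 s

I_cm = (2/3)mr² = 0.62237 kg·m². The pivot is at distance d = 0.5768 m from the centre of mass.
By the parallel-axis theorem, I = I_cm + md² = 0.62237 + 0.93355 = 1.5559 kg·m².
T = 2π√(I/(mgd)) = 2π√(1.5559/(2.806 × 9.403 × 0.5768)) = 2.009 s.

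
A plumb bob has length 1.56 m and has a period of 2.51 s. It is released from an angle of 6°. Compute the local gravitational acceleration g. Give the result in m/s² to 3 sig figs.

9.78 m/s²

From T = 2π√(L/g), g = 4π²L/T² = 4π² × 1.56/2.510² = 9.78 m/s².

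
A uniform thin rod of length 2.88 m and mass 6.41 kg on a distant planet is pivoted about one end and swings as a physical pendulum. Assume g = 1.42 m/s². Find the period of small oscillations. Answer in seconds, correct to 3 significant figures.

7.31 s

For a physical pendulum T = 2π√(I/(mgd)), with d = 1.440 m from pivot to centre of mass.
I_cm = mL²/12 = 6.41 × 2.88²/12 = 4.431 kg·m²; I = I_cm + md² = 4.431 + 6.41 × 1.440² = 17.72 kg·m².
T = 2π√(17.72/(6.41 × 1.42 × 1.440)) = 7.31 s.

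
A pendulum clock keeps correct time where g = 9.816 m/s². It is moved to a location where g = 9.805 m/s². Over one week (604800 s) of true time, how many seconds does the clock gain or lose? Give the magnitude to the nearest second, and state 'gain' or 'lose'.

lose 339 s

The clock's period scales as T ∝ 1/√g, so T'/T = √(9.816/9.805) = 1.00056.
In 604800 s of true time the clock registers 604800/1.00056 = 604461.0 s, so it loses 339 s.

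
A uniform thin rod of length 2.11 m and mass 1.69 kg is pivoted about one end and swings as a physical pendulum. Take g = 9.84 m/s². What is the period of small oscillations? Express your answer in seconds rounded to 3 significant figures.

2.38 s

For a physical pendulum T = 2π√(I/(mgd)), with d = 1.055 m from pivot to centre of mass.
I_cm = mL²/12 = 1.69 × 2.11²/12 = 0.6270 kg·m²; I = I_cm + md² = 0.6270 + 1.69 × 1.055² = 2.508 kg·m².
T = 2π√(2.508/(1.69 × 9.84 × 1.055)) = 2.38 s.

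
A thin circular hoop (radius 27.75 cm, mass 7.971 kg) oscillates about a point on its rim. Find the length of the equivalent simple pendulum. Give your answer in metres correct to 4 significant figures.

0.5550 m

The equivalent simple-pendulum length is L_eq = I/(md), where I is about the pivot and d = 0.27750 m.
I_cm = mR² = 0.61382 kg·m², so I = I_cm + md² = 0.61382 + 0.61382 = 1.2276 kg·m².
L_eq = 1.2276/(7.971 × 0.27750) = 0.5550 m.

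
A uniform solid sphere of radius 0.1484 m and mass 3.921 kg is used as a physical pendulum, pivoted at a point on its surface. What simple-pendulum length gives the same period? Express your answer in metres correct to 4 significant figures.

0.2078 m

The equivalent simple-pendulum length is L_eq = I/(md), where I is about the pivot and d = 0.14840 m.
I_cm = (2/5)mR² = 0.034540 kg·m², so I = I_cm + md² = 0.034540 + 0.086350 = 0.12089 kg·m².
L_eq = 0.12089/(3.921 × 0.14840) = 0.2078 m.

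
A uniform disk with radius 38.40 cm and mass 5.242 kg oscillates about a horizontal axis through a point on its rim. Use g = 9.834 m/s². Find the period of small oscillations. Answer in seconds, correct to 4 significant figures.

1.521 s

I_cm = ½mr² = 0.38648 kg·m². The pivot is at distance d = 0.3840 m from the centre of mass.
By the parallel-axis theorem, I = I_cm + md² = 0.38648 + 0.77296 = 1.1594 kg·m².
T = 2π√(I/(mgd)) = 2π√(1.1594/(5.242 × 9.834 × 0.3840)) = 1.521 s.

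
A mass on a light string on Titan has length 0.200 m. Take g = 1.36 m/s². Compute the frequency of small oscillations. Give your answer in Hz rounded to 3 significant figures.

0.415 Hz

T = 2π√(L/g) = 2π√(0.200/1.36) = 2.409 s, so f = 1/T = 0.415 Hz.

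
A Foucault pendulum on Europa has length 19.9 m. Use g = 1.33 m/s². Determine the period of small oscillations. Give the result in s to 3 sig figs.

24.3 s

T = 2π√(L/g) = 2π√(19.9/1.33) = 2π × 3.868 = 24.3 s.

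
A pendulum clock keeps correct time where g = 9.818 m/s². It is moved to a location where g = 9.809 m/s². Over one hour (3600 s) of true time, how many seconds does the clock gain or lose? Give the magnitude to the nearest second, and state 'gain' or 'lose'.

The clock's period scales as T ∝ 1/√g, so T'/T = √(9.818/9.809) = 1.00046.
In 3600 s of true time the clock registers 3600/1.00046 = 3598.3 s, so it loses 2 s.

lose 2 s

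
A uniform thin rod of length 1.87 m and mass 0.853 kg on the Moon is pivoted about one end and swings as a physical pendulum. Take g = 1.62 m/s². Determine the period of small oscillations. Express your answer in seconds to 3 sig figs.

5.51 s

For a physical pendulum T = 2π√(I/(mgd)), with d = 0.9350 m from pivot to centre of mass.
I_cm = mL²/12 = 0.853 × 1.87²/12 = 0.2486 kg·m²; I = I_cm + md² = 0.2486 + 0.853 × 0.9350² = 0.9943 kg·m².
T = 2π√(0.9943/(0.853 × 1.62 × 0.9350)) = 5.51 s.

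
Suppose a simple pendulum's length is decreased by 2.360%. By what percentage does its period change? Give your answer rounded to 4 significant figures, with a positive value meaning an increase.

T ∝ √L, so T'/T = √(0.97640) = 0.98813.
Percentage change in T = (0.98813 − 1) × 100% = -1.187%.

-1.187%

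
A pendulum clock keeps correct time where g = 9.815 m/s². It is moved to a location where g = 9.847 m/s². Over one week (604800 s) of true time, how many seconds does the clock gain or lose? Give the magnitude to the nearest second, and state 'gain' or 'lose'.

The clock's period scales as T ∝ 1/√g, so T'/T = √(9.815/9.847) = 0.998374.
In 604800 s of true time the clock registers 604800/0.998374 = 605785.1 s, so it gains 985 s.

gain 985 s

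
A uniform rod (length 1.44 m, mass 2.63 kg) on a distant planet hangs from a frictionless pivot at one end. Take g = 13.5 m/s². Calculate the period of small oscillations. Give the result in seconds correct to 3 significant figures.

1.68 s

For a physical pendulum T = 2π√(I/(mgd)), with d = 0.7200 m from pivot to centre of mass.
I_cm = mL²/12 = 2.63 × 1.44²/12 = 0.4545 kg·m²; I = I_cm + md² = 0.4545 + 2.63 × 0.7200² = 1.818 kg·m².
T = 2π√(1.818/(2.63 × 13.5 × 0.7200)) = 1.68 s.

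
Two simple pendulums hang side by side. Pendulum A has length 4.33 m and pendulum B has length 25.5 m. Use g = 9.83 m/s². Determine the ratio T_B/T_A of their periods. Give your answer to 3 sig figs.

2.43

T ∝ √L, so T_B/T_A = √(L_B/L_A) = √(25.5/4.33) = 2.43.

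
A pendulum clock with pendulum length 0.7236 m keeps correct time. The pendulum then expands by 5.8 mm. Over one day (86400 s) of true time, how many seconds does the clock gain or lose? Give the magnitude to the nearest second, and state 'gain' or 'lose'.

T ∝ √L, so T'/T = √(0.72940/0.7236) = 1.00400.
In 86400 s of true time the clock registers 86400/1.00400 = 86055.8 s, so it loses 344 s.

lose 344 s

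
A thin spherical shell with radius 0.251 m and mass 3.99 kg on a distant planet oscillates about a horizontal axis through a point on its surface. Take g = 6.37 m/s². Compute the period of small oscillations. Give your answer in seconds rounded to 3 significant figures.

1.61 s

I_cm = (2/3)mr² = 0.1676 kg·m². The pivot is at distance d = 0.251 m from the centre of mass.
By the parallel-axis theorem, I = I_cm + md² = 0.1676 + 0.2514 = 0.4190 kg·m².
T = 2π√(I/(mgd)) = 2π√(0.4190/(3.99 × 6.37 × 0.251)) = 1.61 s.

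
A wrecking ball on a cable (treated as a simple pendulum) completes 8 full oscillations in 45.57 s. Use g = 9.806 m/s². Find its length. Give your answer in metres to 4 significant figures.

T = 45.57/8 = 5.6963 s.
From T = 2π√(L/g), L = gT²/(4π²) = 9.806 × 5.6963²/(4π²) = 8.060 m.

8.060 m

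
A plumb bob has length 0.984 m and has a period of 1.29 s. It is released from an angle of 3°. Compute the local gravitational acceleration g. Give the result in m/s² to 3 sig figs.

23.3 m/s²

From T = 2π√(L/g), g = 4π²L/T² = 4π² × 0.984/1.290² = 23.3 m/s².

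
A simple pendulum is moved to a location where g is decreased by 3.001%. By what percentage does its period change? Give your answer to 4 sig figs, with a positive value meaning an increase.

T ∝ 1/√g, so T'/T = 1/√(0.96999) = 1.0154.
Percentage change in T = (1.0154 − 1) × 100% = 1.535%.

1.535%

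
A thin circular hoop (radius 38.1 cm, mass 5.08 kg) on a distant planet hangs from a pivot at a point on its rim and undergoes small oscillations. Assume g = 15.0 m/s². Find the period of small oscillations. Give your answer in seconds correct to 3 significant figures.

1.42 s

I_cm = mr² = 0.7374 kg·m². The pivot is at distance d = 0.381 m from the centre of mass.
By the parallel-axis theorem, I = I_cm + md² = 0.7374 + 0.7374 = 1.475 kg·m².
T = 2π√(I/(mgd)) = 2π√(1.475/(5.08 × 15.0 × 0.381)) = 1.42 s.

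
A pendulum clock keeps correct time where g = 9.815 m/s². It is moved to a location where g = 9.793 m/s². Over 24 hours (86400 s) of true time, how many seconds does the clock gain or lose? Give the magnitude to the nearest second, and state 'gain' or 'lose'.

The clock's period scales as T ∝ 1/√g, so T'/T = √(9.815/9.793) = 1.00112.
In 86400 s of true time the clock registers 86400/1.00112 = 86303.1 s, so it loses 97 s.

lose 97 s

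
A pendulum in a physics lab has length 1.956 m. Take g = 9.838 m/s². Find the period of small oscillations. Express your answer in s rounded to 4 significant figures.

2.802 s

T = 2π√(L/g) = 2π√(1.956/9.838) = 2π × 0.44589 = 2.802 s.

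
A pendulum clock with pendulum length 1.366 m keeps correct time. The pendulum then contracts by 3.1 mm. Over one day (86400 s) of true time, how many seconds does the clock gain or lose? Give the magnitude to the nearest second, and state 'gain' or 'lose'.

gain 98 s

T ∝ √L, so T'/T = √(1.36290/1.366) = 0.998865.
In 86400 s of true time the clock registers 86400/0.998865 = 86498.2 s, so it gains 98 s.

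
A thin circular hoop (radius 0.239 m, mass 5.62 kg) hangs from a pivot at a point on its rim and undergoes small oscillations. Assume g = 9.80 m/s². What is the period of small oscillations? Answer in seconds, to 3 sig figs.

I_cm = mr² = 0.3210 kg·m². The pivot is at distance d = 0.239 m from the centre of mass.
By the parallel-axis theorem, I = I_cm + md² = 0.3210 + 0.3210 = 0.6420 kg·m².
T = 2π√(I/(mgd)) = 2π√(0.6420/(5.62 × 9.80 × 0.239)) = 1.39 s.

1.39 s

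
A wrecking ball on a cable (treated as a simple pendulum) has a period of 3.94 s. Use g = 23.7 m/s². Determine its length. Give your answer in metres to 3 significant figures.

9.32 m

From T = 2π√(L/g), L = gT²/(4π²) = 23.7 × 3.940²/(4π²) = 9.32 m.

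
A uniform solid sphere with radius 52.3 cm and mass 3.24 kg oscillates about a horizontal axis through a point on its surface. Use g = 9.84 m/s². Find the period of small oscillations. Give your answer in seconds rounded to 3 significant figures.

I_cm = (2/5)mr² = 0.3545 kg·m². The pivot is at distance d = 0.523 m from the centre of mass.
By the parallel-axis theorem, I = I_cm + md² = 0.3545 + 0.8862 = 1.241 kg·m².
T = 2π√(I/(mgd)) = 2π√(1.241/(3.24 × 9.84 × 0.523)) = 1.71 s.

1.71 s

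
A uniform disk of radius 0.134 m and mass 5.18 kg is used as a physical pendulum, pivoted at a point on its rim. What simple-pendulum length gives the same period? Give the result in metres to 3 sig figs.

0.201 m

The equivalent simple-pendulum length is L_eq = I/(md), where I is about the pivot and d = 0.1340 m.
I_cm = ½mR² = 0.04651 kg·m², so I = I_cm + md² = 0.04651 + 0.09301 = 0.1395 kg·m².
L_eq = 0.1395/(5.18 × 0.1340) = 0.201 m.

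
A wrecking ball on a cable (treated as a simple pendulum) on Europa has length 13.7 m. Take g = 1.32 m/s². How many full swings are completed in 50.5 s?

2

T = 2π√(L/g) = 2π√(13.7/1.32) = 20.24 s.
Number of complete oscillations = ⌊50.5/20.24⌋ = ⌊2.495⌋ = 2.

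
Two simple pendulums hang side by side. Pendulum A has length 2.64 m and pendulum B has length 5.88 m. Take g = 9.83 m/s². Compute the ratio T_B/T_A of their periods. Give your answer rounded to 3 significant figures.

1.49

T ∝ √L, so T_B/T_A = √(L_B/L_A) = √(5.88/2.64) = 1.49.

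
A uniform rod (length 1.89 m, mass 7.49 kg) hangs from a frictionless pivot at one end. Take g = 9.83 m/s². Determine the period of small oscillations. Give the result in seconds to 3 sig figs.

2.25 s

For a physical pendulum T = 2π√(I/(mgd)), with d = 0.9450 m from pivot to centre of mass.
I_cm = mL²/12 = 7.49 × 1.89²/12 = 2.230 kg·m²; I = I_cm + md² = 2.230 + 7.49 × 0.9450² = 8.918 kg·m².
T = 2π√(8.918/(7.49 × 9.83 × 0.9450)) = 2.25 s.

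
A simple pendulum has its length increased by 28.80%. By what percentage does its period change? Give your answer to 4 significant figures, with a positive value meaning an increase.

T ∝ √L, so T'/T = √(1.2880) = 1.1349.
Percentage change in T = (1.1349 − 1) × 100% = 13.49%.

13.49%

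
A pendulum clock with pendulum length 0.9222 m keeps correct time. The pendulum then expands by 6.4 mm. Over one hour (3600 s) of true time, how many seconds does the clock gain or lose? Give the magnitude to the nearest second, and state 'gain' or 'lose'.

lose 12 s

T ∝ √L, so T'/T = √(0.92860/0.9222) = 1.00346.
In 3600 s of true time the clock registers 3600/1.00346 = 3587.6 s, so it loses 12 s.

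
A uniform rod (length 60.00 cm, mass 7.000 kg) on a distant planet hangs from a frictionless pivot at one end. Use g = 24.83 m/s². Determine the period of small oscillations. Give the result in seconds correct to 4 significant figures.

For a physical pendulum T = 2π√(I/(mgd)), with d = 0.30000 m from pivot to centre of mass.
I_cm = mL²/12 = 7.000 × 0.6000²/12 = 0.21000 kg·m²; I = I_cm + md² = 0.21000 + 7.000 × 0.30000² = 0.84000 kg·m².
T = 2π√(0.84000/(7.000 × 24.83 × 0.30000)) = 0.7975 s.

0.7975 s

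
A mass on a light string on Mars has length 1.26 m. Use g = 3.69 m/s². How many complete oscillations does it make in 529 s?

144

T = 2π√(L/g) = 2π√(1.26/3.69) = 3.672 s.
Number of complete oscillations = ⌊529/3.672⌋ = ⌊144.1⌋ = 144.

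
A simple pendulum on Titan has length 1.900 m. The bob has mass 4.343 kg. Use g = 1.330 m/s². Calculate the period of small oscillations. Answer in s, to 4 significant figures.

7.510 s

T = 2π√(L/g) = 2π√(1.900/1.330) = 2π × 1.1952 = 7.510 s.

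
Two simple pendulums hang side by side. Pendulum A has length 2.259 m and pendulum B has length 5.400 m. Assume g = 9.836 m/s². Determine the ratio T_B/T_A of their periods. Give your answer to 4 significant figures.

1.546

T ∝ √L, so T_B/T_A = √(L_B/L_A) = √(5.400/2.259) = 1.546.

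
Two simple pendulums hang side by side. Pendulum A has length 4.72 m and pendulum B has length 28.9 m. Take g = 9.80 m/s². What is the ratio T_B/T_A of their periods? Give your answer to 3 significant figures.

2.47

T ∝ √L, so T_B/T_A = √(L_B/L_A) = √(28.9/4.72) = 2.47.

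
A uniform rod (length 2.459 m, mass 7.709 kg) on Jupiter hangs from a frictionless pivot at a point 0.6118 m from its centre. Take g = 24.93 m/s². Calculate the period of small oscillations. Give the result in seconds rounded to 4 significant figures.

1.508 s

For a physical pendulum T = 2π√(I/(mgd)), with d = 0.61180 m from pivot to centre of mass.
I_cm = mL²/12 = 7.709 × 2.459²/12 = 3.8845 kg·m²; I = I_cm + md² = 3.8845 + 7.709 × 0.61180² = 6.7700 kg·m².
T = 2π√(6.7700/(7.709 × 24.93 × 0.61180)) = 1.508 s.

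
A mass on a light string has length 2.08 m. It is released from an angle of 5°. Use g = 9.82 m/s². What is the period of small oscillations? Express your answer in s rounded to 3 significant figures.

T = 2π√(L/g) = 2π√(2.08/9.82) = 2π × 0.4602 = 2.89 s.

2.89 s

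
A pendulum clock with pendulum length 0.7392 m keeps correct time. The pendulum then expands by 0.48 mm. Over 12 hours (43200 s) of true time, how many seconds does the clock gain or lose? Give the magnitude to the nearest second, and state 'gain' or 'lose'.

lose 14 s

T ∝ √L, so T'/T = √(0.73968/0.7392) = 1.00032.
In 43200 s of true time the clock registers 43200/1.00032 = 43186.0 s, so it loses 14 s.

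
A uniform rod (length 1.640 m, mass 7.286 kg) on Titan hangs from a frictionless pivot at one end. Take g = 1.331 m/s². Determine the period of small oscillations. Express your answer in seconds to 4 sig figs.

5.695 s

For a physical pendulum T = 2π√(I/(mgd)), with d = 0.82000 m from pivot to centre of mass.
I_cm = mL²/12 = 7.286 × 1.640²/12 = 1.6330 kg·m²; I = I_cm + md² = 1.6330 + 7.286 × 0.82000² = 6.5321 kg·m².
T = 2π√(6.5321/(7.286 × 1.331 × 0.82000)) = 5.695 s.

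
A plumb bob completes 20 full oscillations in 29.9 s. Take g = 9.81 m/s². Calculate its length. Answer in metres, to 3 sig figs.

0.555 m

T = 29.9/20 = 1.495 s.
From T = 2π√(L/g), L = gT²/(4π²) = 9.81 × 1.495²/(4π²) = 0.555 m.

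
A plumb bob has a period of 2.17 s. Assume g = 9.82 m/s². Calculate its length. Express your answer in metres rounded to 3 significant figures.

From T = 2π√(L/g), L = gT²/(4π²) = 9.82 × 2.170²/(4π²) = 1.17 m.

1.17 m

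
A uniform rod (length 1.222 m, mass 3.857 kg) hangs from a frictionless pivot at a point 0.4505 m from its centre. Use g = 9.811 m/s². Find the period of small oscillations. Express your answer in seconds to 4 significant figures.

1.710 s

For a physical pendulum T = 2π√(I/(mgd)), with d = 0.45050 m from pivot to centre of mass.
I_cm = mL²/12 = 3.857 × 1.222²/12 = 0.47997 kg·m²; I = I_cm + md² = 0.47997 + 3.857 × 0.45050² = 1.2627 kg·m².
T = 2π√(1.2627/(3.857 × 9.811 × 0.45050)) = 1.710 s.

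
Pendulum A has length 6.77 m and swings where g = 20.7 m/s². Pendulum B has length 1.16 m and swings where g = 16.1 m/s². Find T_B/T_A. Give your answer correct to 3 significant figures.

0.469

T = 2π√(L/g), so T_B/T_A = √((L_B/g_B)/(L_A/g_A)) = √((1.16/16.1)/(6.77/20.7)) = 0.469.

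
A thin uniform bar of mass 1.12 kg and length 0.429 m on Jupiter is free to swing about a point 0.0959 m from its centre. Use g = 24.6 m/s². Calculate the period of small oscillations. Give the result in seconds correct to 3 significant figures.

0.641 s

For a physical pendulum T = 2π√(I/(mgd)), with d = 0.09590 m from pivot to centre of mass.
I_cm = mL²/12 = 1.12 × 0.429²/12 = 0.01718 kg·m²; I = I_cm + md² = 0.01718 + 1.12 × 0.09590² = 0.02748 kg·m².
T = 2π√(0.02748/(1.12 × 24.6 × 0.09590)) = 0.641 s.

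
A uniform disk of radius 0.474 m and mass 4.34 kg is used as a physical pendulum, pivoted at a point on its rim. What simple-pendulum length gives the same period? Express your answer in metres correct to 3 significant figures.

0.711 m

The equivalent simple-pendulum length is L_eq = I/(md), where I is about the pivot and d = 0.4740 m.
I_cm = ½mR² = 0.4875 kg·m², so I = I_cm + md² = 0.4875 + 0.9751 = 1.463 kg·m².
L_eq = 1.463/(4.34 × 0.4740) = 0.711 m.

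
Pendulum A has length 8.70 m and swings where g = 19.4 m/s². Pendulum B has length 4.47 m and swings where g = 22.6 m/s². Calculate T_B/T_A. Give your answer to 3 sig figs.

0.664

T = 2π√(L/g), so T_B/T_A = √((L_B/g_B)/(L_A/g_A)) = √((4.47/22.6)/(8.70/19.4)) = 0.664.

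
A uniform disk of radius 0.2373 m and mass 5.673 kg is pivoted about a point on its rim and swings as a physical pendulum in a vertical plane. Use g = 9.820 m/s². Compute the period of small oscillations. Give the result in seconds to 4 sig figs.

I_cm = ½mr² = 0.15973 kg·m². The pivot is at distance d = 0.2373 m from the centre of mass.
By the parallel-axis theorem, I = I_cm + md² = 0.15973 + 0.31945 = 0.47918 kg·m².
T = 2π√(I/(mgd)) = 2π√(0.47918/(5.673 × 9.820 × 0.2373)) = 1.196 s.

1.196 s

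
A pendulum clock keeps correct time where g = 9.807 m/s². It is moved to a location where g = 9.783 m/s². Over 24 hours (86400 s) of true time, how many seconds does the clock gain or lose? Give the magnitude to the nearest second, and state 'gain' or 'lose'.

lose 106 s

The clock's period scales as T ∝ 1/√g, so T'/T = √(9.807/9.783) = 1.00123.
In 86400 s of true time the clock registers 86400/1.00123 = 86294.2 s, so it loses 106 s.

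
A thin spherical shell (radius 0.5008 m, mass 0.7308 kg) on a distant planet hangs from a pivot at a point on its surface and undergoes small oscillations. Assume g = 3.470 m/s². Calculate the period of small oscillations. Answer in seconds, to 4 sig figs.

I_cm = (2/3)mr² = 0.12219 kg·m². The pivot is at distance d = 0.5008 m from the centre of mass.
By the parallel-axis theorem, I = I_cm + md² = 0.12219 + 0.18329 = 0.30548 kg·m².
T = 2π√(I/(mgd)) = 2π√(0.30548/(0.7308 × 3.470 × 0.5008)) = 3.082 s.

3.082 s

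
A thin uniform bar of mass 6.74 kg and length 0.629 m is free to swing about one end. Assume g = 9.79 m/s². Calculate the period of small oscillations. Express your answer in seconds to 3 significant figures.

1.30 s

For a physical pendulum T = 2π√(I/(mgd)), with d = 0.3145 m from pivot to centre of mass.
I_cm = mL²/12 = 6.74 × 0.629²/12 = 0.2222 kg·m²; I = I_cm + md² = 0.2222 + 6.74 × 0.3145² = 0.8889 kg·m².
T = 2π√(0.8889/(6.74 × 9.79 × 0.3145)) = 1.30 s.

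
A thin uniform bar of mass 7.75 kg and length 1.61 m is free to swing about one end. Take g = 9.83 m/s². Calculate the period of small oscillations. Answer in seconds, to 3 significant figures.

For a physical pendulum T = 2π√(I/(mgd)), with d = 0.8050 m from pivot to centre of mass.
I_cm = mL²/12 = 7.75 × 1.61²/12 = 1.674 kg·m²; I = I_cm + md² = 1.674 + 7.75 × 0.8050² = 6.696 kg·m².
T = 2π√(6.696/(7.75 × 9.83 × 0.8050)) = 2.08 s.

2.08 s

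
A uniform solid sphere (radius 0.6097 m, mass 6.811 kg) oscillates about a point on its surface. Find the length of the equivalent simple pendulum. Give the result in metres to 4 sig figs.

The equivalent simple-pendulum length is L_eq = I/(md), where I is about the pivot and d = 0.60970 m.
I_cm = (2/5)mR² = 1.0128 kg·m², so I = I_cm + md² = 1.0128 + 2.5319 = 3.5446 kg·m².
L_eq = 3.5446/(6.811 × 0.60970) = 0.8536 m.

0.8536 m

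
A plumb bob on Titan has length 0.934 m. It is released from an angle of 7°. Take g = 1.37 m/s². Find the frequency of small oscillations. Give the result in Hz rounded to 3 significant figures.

0.193 Hz

T = 2π√(L/g) = 2π√(0.934/1.37) = 5.188 s, so f = 1/T = 0.193 Hz.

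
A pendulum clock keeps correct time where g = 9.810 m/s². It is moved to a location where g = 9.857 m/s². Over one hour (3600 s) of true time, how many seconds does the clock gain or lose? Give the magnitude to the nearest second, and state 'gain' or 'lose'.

The clock's period scales as T ∝ 1/√g, so T'/T = √(9.810/9.857) = 0.997613.
In 3600 s of true time the clock registers 3600/0.997613 = 3608.6 s, so it gains 9 s.

gain 9 s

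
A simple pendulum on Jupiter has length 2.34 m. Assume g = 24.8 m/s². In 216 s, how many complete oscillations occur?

111

T = 2π√(L/g) = 2π√(2.34/24.8) = 1.930 s.
Number of complete oscillations = ⌊216/1.930⌋ = ⌊111.9⌋ = 111.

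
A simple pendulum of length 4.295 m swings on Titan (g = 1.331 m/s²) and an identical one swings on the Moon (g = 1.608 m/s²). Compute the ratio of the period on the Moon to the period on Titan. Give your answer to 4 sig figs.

T ∝ 1/√g, so T₂/T₁ = √(g₁/g₂) = √(1.331/1.608) = 0.9098.

0.9098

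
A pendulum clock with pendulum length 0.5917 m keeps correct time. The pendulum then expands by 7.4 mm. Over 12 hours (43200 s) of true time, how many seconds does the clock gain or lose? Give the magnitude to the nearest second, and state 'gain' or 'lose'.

T ∝ √L, so T'/T = √(0.59910/0.5917) = 1.00623.
In 43200 s of true time the clock registers 43200/1.00623 = 42932.4 s, so it loses 268 s.

lose 268 s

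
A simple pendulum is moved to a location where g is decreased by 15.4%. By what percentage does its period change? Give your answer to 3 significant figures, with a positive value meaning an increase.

T ∝ 1/√g, so T'/T = 1/√(0.8460) = 1.087.
Percentage change in T = (1.087 − 1) × 100% = 8.72%.

8.72%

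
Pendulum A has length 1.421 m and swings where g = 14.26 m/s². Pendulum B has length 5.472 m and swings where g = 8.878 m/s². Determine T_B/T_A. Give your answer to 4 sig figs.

T = 2π√(L/g), so T_B/T_A = √((L_B/g_B)/(L_A/g_A)) = √((5.472/8.878)/(1.421/14.26)) = 2.487.

2.487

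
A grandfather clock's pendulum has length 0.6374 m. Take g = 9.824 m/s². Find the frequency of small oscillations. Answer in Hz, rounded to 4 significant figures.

0.6248 Hz

T = 2π√(L/g) = 2π√(0.6374/9.824) = 1.6004 s, so f = 1/T = 0.6248 Hz.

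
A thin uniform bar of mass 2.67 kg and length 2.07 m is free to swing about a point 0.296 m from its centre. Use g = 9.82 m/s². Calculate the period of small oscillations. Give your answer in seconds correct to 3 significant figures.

2.46 s

For a physical pendulum T = 2π√(I/(mgd)), with d = 0.2960 m from pivot to centre of mass.
I_cm = mL²/12 = 2.67 × 2.07²/12 = 0.9534 kg·m²; I = I_cm + md² = 0.9534 + 2.67 × 0.2960² = 1.187 kg·m².
T = 2π√(1.187/(2.67 × 9.82 × 0.2960)) = 2.46 s.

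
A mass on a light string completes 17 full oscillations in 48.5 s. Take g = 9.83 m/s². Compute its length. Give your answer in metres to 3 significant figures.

2.03 m

T = 48.5/17 = 2.853 s.
From T = 2π√(L/g), L = gT²/(4π²) = 9.83 × 2.853²/(4π²) = 2.03 m.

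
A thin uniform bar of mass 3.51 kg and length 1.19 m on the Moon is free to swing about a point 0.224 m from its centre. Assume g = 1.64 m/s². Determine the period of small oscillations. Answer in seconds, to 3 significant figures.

For a physical pendulum T = 2π√(I/(mgd)), with d = 0.2240 m from pivot to centre of mass.
I_cm = mL²/12 = 3.51 × 1.19²/12 = 0.4142 kg·m²; I = I_cm + md² = 0.4142 + 3.51 × 0.2240² = 0.5903 kg·m².
T = 2π√(0.5903/(3.51 × 1.64 × 0.2240)) = 4.25 s.

4.25 s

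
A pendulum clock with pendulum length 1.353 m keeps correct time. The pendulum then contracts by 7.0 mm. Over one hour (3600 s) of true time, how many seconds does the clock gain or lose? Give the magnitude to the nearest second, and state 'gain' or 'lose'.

T ∝ √L, so T'/T = √(1.34600/1.353) = 0.997410.
In 3600 s of true time the clock registers 3600/0.997410 = 3609.3 s, so it gains 9 s.

gain 9 s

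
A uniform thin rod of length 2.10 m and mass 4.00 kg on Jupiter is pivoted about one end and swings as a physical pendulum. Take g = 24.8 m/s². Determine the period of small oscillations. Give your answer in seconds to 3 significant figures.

For a physical pendulum T = 2π√(I/(mgd)), with d = 1.050 m from pivot to centre of mass.
I_cm = mL²/12 = 4.00 × 2.10²/12 = 1.470 kg·m²; I = I_cm + md² = 1.470 + 4.00 × 1.050² = 5.880 kg·m².
T = 2π√(5.880/(4.00 × 24.8 × 1.050)) = 1.49 s.

1.49 s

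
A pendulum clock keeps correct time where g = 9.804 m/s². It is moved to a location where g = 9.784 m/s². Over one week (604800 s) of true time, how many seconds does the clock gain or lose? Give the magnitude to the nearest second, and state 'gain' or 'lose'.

lose 617 s

The clock's period scales as T ∝ 1/√g, so T'/T = √(9.804/9.784) = 1.00102.
In 604800 s of true time the clock registers 604800/1.00102 = 604182.8 s, so it loses 617 s.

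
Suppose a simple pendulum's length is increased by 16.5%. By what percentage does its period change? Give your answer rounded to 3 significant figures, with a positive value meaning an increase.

T ∝ √L, so T'/T = √(1.165) = 1.079.
Percentage change in T = (1.079 − 1) × 100% = 7.94%.

7.94%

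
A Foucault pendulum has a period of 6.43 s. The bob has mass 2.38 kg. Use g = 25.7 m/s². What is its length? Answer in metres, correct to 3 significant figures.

26.9 m

From T = 2π√(L/g), L = gT²/(4π²) = 25.7 × 6.430²/(4π²) = 26.9 m.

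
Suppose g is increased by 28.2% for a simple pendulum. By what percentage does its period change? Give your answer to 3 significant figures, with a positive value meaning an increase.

-11.7%

T ∝ 1/√g, so T'/T = 1/√(1.282) = 0.8832.
Percentage change in T = (0.8832 − 1) × 100% = -11.7%.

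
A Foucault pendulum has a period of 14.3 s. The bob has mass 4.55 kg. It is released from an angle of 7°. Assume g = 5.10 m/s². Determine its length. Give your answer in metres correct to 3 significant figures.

From T = 2π√(L/g), L = gT²/(4π²) = 5.10 × 14.30²/(4π²) = 26.4 m.

26.4 m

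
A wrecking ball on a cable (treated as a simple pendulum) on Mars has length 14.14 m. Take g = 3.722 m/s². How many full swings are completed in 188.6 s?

T = 2π√(L/g) = 2π√(14.14/3.722) = 12.247 s.
Number of complete oscillations = ⌊188.6/12.247⌋ = ⌊15.400⌋ = 15.

15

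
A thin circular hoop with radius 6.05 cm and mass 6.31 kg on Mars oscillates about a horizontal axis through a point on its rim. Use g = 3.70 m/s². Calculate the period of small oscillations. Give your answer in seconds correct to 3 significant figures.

I_cm = mr² = 0.02310 kg·m². The pivot is at distance d = 0.0605 m from the centre of mass.
By the parallel-axis theorem, I = I_cm + md² = 0.02310 + 0.02310 = 0.04619 kg·m².
T = 2π√(I/(mgd)) = 2π√(0.04619/(6.31 × 3.70 × 0.0605)) = 1.14 s.

1.14 s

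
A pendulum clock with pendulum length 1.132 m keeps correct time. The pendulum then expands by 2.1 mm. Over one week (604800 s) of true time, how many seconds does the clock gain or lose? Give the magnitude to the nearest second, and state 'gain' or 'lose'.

T ∝ √L, so T'/T = √(1.13410/1.132) = 1.00093.
In 604800 s of true time the clock registers 604800/1.00093 = 604239.8 s, so it loses 560 s.

lose 560 s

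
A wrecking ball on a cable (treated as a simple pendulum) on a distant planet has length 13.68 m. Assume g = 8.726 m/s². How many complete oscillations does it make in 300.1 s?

T = 2π√(L/g) = 2π√(13.68/8.726) = 7.8671 s.
Number of complete oscillations = ⌊300.1/7.8671⌋ = ⌊38.146⌋ = 38.

38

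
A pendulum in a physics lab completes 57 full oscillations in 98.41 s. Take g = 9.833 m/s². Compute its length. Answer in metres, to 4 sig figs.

0.7424 m

T = 98.41/57 = 1.7265 s.
From T = 2π√(L/g), L = gT²/(4π²) = 9.833 × 1.7265²/(4π²) = 0.7424 m.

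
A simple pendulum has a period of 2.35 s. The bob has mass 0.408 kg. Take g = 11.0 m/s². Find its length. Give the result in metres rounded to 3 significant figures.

1.54 m

From T = 2π√(L/g), L = gT²/(4π²) = 11.0 × 2.350²/(4π²) = 1.54 m.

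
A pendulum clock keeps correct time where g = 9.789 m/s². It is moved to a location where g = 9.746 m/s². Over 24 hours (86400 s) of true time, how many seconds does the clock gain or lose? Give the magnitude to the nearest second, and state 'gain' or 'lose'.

The clock's period scales as T ∝ 1/√g, so T'/T = √(9.789/9.746) = 1.00220.
In 86400 s of true time the clock registers 86400/1.00220 = 86210.0 s, so it loses 190 s.

lose 190 s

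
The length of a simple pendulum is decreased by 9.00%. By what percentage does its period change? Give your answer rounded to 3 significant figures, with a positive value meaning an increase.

-4.61%

T ∝ √L, so T'/T = √(0.9100) = 0.9539.
Percentage change in T = (0.9539 − 1) × 100% = -4.61%.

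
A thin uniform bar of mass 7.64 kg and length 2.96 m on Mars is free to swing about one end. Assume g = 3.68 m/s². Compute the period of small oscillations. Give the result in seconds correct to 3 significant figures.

4.60 s

For a physical pendulum T = 2π√(I/(mgd)), with d = 1.480 m from pivot to centre of mass.
I_cm = mL²/12 = 7.64 × 2.96²/12 = 5.578 kg·m²; I = I_cm + md² = 5.578 + 7.64 × 1.480² = 22.31 kg·m².
T = 2π√(22.31/(7.64 × 3.68 × 1.480)) = 4.60 s.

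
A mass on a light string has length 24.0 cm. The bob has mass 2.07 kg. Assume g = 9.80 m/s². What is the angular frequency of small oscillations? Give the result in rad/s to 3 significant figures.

ω = √(g/L) = √(9.80/0.240) = 6.39 rad/s.

6.39 rad/s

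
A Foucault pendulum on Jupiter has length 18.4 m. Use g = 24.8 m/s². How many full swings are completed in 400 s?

73

T = 2π√(L/g) = 2π√(18.4/24.8) = 5.412 s.
Number of complete oscillations = ⌊400/5.412⌋ = ⌊73.91⌋ = 73.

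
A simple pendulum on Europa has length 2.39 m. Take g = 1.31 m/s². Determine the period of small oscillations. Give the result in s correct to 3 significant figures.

8.49 s

T = 2π√(L/g) = 2π√(2.39/1.31) = 2π × 1.351 = 8.49 s.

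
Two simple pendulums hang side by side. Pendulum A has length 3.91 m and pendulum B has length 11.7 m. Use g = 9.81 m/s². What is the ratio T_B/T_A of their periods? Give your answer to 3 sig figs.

1.73

T ∝ √L, so T_B/T_A = √(L_B/L_A) = √(11.7/3.91) = 1.73.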